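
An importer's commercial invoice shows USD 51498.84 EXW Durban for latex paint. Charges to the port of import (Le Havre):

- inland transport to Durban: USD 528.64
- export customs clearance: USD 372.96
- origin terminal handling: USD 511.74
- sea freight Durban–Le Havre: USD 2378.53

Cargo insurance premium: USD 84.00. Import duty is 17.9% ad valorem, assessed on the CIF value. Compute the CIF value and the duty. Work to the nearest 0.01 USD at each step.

CIF value: USD 55374.71; import duty: USD 9912.07

CIF = EXW price + pre-shipment costs + freight + insurance
CIF = 51498.84 + 528.64 + 372.96 + 511.74 + 2378.53 + 84.00 = 55374.71
Import duty = 55374.71 × 17.9% = 9912.07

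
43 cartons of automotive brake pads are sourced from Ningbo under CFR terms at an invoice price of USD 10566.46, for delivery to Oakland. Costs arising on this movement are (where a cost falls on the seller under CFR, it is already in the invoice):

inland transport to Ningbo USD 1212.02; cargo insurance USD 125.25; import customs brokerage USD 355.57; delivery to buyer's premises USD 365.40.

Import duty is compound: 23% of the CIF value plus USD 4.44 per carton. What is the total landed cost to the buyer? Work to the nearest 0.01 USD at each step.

Total landed cost: USD 14062.69

CFR: the seller pays costs through ocean freight to the destination port, but not insurance.
Already in the invoice (seller's account under CFR): inland to port — exclude.
CIF value = CFR price + insurance = 10566.46 + 125.25 = 10691.71
Ad valorem component: 10691.71 × 23% = 2459.09
Specific component: 43 × 4.44 = 190.92
Import duty = 2459.09 + 190.92 = 2650.01
Buyer bears: insurance 125.25 + brokerage 355.57 + delivery 365.40 + duty 2650.01 = 3496.23
Landed cost = invoice 10566.46 + 3496.23 = 14062.69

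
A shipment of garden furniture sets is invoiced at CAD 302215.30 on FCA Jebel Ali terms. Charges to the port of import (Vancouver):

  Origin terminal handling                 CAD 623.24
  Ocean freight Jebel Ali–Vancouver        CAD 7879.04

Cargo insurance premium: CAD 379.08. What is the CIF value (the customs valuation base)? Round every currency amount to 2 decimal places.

CIF = FCA price + pre-shipment costs + freight + insurance
CIF = 302215.30 + 623.24 + 7879.04 + 379.08 = 311096.66

CIF value: CAD 311096.66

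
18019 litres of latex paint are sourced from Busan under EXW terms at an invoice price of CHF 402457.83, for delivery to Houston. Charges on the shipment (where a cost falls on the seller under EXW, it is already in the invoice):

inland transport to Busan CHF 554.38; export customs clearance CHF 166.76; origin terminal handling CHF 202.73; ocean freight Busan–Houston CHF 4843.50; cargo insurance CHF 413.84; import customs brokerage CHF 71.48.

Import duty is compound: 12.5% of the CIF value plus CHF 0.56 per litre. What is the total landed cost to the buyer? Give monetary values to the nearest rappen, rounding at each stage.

EXW: the seller makes goods available at their premises; the buyer bears all onward costs.
CIF value = EXW price + inland to port + export clearance + origin terminal + freight + insurance = 402457.83 + 554.38 + 166.76 + 202.73 + 4843.50 + 413.84 = 408639.04
Ad valorem component: 408639.04 × 12.5% = 51079.88
Specific component: 18019 × 0.56 = 10090.64
Import duty = 51079.88 + 10090.64 = 61170.52
Buyer bears: inland to port 554.38 + export clearance 166.76 + origin terminal 202.73 + freight 4843.50 + insurance 413.84 + brokerage 71.48 + duty 61170.52 = 67423.21
Landed cost = invoice 402457.83 + 67423.21 = 469881.04

Total landed cost: CHF 469881.04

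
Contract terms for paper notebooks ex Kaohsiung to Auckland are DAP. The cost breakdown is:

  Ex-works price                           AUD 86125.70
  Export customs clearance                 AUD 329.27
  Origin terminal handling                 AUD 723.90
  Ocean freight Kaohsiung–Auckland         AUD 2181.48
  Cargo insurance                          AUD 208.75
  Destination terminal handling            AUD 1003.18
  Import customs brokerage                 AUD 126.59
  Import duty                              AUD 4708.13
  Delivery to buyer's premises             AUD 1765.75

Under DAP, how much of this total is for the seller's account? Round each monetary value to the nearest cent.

Seller's account: AUD 92338.03

DAP: the seller bears all costs to the named destination except import duty and clearance.
Seller's account: goods 86125.70 + export clearance 329.27 + origin terminal 723.90 + freight 2181.48 + insurance 208.75 + destination terminal 1003.18 + delivery 1765.75 = 92338.03
Buyer's account: brokerage 126.59 + duty 4708.13 = 4834.72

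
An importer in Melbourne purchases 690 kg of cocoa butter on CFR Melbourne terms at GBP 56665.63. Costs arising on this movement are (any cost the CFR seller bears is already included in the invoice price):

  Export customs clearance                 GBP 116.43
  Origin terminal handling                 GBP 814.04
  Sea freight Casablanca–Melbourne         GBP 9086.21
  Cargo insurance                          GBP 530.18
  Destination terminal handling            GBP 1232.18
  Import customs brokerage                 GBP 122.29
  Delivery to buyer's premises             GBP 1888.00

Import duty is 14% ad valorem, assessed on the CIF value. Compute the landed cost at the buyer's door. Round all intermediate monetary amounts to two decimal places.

CFR: the seller pays costs through ocean freight to the destination port, but not insurance.
Already in the invoice (seller's account under CFR): export clearance, origin terminal, freight — exclude.
CIF value = CFR price + insurance = 56665.63 + 530.18 = 57195.81
Import duty = 57195.81 × 14% = 8007.41
Buyer bears: insurance 530.18 + destination terminal 1232.18 + brokerage 122.29 + delivery 1888.00 + duty 8007.41 = 11780.06
Landed cost = invoice 56665.63 + 11780.06 = 68445.69

Total landed cost: GBP 68445.69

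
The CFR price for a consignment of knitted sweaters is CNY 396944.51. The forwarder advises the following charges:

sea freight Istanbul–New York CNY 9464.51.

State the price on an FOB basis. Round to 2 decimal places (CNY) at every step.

FOB price: CNY 387480.00

From CFR to FOB, the seller no longer bears: freight.
FOB price = 396944.51 − 9464.51 = 387480.00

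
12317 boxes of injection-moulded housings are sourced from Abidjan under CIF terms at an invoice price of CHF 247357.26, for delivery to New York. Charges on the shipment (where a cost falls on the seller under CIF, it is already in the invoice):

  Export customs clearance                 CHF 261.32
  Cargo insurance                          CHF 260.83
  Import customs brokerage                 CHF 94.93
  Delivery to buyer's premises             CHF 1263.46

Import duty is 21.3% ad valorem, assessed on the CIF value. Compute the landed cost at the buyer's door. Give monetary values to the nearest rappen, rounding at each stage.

Total landed cost: CHF 301402.75

CIF: the seller pays costs through ocean freight and marine insurance to the destination port.
Already in the invoice (seller's account under CIF): export clearance, insurance — exclude.
The CIF price already equals the CIF value: 247357.26
Import duty = 247357.26 × 21.3% = 52687.10
Buyer bears: brokerage 94.93 + delivery 1263.46 + duty 52687.10 = 54045.49
Landed cost = invoice 247357.26 + 54045.49 = 301402.75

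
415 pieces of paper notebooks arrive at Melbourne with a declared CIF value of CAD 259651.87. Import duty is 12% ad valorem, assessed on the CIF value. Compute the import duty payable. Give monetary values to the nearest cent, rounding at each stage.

Import duty: CAD 31158.22

Import duty = 259651.87 × 12% = 31158.22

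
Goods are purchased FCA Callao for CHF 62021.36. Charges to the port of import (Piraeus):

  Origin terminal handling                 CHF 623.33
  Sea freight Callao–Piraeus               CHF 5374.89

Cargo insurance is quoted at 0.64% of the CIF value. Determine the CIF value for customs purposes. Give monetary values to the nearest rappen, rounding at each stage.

CIF value: CHF 68457.71

Let C be the CIF value. C = FCA price + pre-shipment costs + freight + 0.64% × C
C − 0.64% × C = 62021.36 + 623.33 + 5374.89
0.9936 × C = 68019.58
C = 68019.58 / 0.9936 = 68457.71
Insurance premium = 0.64% × 68457.71 = 438.13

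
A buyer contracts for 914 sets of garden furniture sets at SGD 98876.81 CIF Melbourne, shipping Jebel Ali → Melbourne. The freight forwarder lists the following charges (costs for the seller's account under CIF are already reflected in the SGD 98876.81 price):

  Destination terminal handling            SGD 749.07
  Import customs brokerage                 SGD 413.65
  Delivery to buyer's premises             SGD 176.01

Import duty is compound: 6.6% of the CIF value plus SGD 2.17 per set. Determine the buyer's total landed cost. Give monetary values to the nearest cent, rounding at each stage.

CIF: the seller pays costs through ocean freight and marine insurance to the destination port.
The CIF price already equals the CIF value: 98876.81
Ad valorem component: 98876.81 × 6.6% = 6525.87
Specific component: 914 × 2.17 = 1983.38
Import duty = 6525.87 + 1983.38 = 8509.25
Buyer bears: destination terminal 749.07 + brokerage 413.65 + delivery 176.01 + duty 8509.25 = 9847.98
Landed cost = invoice 98876.81 + 9847.98 = 108724.79

Total landed cost: SGD 108724.79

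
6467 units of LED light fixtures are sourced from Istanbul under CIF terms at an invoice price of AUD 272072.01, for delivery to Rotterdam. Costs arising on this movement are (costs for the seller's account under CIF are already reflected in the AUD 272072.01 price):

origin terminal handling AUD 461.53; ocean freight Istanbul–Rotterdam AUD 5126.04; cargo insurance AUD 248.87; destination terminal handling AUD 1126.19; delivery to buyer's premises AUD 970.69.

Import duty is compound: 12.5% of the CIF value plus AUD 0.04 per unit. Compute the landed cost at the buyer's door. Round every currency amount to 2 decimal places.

Total landed cost: AUD 308436.57

CIF: the seller pays costs through ocean freight and marine insurance to the destination port.
Already in the invoice (seller's account under CIF): origin terminal, freight, insurance — exclude.
The CIF price already equals the CIF value: 272072.01
Ad valorem component: 272072.01 × 12.5% = 34009.00
Specific component: 6467 × 0.04 = 258.68
Import duty = 34009.00 + 258.68 = 34267.68
Buyer bears: destination terminal 1126.19 + delivery 970.69 + duty 34267.68 = 36364.56
Landed cost = invoice 272072.01 + 36364.56 = 308436.57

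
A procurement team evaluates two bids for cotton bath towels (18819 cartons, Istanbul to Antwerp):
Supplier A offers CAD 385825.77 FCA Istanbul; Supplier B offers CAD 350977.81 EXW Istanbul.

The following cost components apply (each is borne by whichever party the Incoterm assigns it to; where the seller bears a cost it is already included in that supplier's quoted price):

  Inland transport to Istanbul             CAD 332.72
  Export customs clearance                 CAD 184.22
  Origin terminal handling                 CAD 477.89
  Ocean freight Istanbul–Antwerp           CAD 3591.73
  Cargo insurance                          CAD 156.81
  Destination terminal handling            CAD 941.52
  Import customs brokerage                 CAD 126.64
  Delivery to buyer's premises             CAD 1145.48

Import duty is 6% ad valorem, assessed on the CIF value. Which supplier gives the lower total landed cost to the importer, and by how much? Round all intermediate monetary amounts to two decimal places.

Supplier B is cheaper by CAD 36390.88

Supplier A (FCA):
CIF value = FCA price + origin terminal + freight + insurance = 385825.77 + 477.89 + 3591.73 + 156.81 = 390052.20
Import duty = 390052.20 × 6% = 23403.13
Buyer bears (A): 477.89 + 3591.73 + 156.81 + 941.52 + 126.64 + 1145.48 = 6440.07
Landed cost (A) = invoice 385825.77 + 6440.07 + duty 23403.13 = 415668.97
Supplier B (EXW):
CIF value = EXW price + inland to port + export clearance + origin terminal + freight + insurance = 350977.81 + 332.72 + 184.22 + 477.89 + 3591.73 + 156.81 = 355721.18
Import duty = 355721.18 × 6% = 21343.27
Buyer bears (B): 332.72 + 184.22 + 477.89 + 3591.73 + 156.81 + 941.52 + 126.64 + 1145.48 = 6957.01
Landed cost (B) = invoice 350977.81 + 6957.01 + duty 21343.27 = 379278.09
Difference = |415668.97 − 379278.09| = 36390.88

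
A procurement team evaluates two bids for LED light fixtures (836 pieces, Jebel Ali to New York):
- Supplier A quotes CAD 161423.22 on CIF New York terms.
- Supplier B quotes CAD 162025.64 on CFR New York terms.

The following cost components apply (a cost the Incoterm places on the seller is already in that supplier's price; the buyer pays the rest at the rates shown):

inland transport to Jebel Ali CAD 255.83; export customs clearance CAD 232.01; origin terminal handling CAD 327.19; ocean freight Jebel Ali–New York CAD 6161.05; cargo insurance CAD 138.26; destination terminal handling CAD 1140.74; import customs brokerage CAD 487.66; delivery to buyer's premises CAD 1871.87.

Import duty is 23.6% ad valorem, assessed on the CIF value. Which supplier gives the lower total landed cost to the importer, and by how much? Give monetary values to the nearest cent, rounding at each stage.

Supplier A (CIF):
The CIF price already equals the CIF value: 161423.22
Import duty = 161423.22 × 23.6% = 38095.88
Buyer bears (A): 1140.74 + 487.66 + 1871.87 = 3500.27
Landed cost (A) = invoice 161423.22 + 3500.27 + duty 38095.88 = 203019.37
Supplier B (CFR):
CIF value = CFR price + insurance = 162025.64 + 138.26 = 162163.90
Import duty = 162163.90 × 23.6% = 38270.68
Buyer bears (B): 138.26 + 1140.74 + 487.66 + 1871.87 = 3638.53
Landed cost (B) = invoice 162025.64 + 3638.53 + duty 38270.68 = 203934.85
Difference = |203019.37 − 203934.85| = 915.48

Supplier A is cheaper by CAD 915.48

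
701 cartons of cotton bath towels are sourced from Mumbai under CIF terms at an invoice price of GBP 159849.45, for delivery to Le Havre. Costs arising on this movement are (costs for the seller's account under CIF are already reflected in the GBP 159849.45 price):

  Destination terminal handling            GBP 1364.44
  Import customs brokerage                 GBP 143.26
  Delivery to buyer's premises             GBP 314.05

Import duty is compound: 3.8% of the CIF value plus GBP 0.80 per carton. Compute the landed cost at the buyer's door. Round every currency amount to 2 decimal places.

CIF: the seller pays costs through ocean freight and marine insurance to the destination port.
The CIF price already equals the CIF value: 159849.45
Ad valorem component: 159849.45 × 3.8% = 6074.28
Specific component: 701 × 0.80 = 560.80
Import duty = 6074.28 + 560.80 = 6635.08
Buyer bears: destination terminal 1364.44 + brokerage 143.26 + delivery 314.05 + duty 6635.08 = 8456.83
Landed cost = invoice 159849.45 + 8456.83 = 168306.28

Total landed cost: GBP 168306.28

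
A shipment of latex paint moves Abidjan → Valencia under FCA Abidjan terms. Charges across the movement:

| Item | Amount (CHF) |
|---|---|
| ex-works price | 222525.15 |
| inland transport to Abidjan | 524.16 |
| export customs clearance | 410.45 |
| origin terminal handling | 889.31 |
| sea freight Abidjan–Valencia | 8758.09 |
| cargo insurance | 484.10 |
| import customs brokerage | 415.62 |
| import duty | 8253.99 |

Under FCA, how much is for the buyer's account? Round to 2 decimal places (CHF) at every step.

Buyer's account: CHF 18801.11

FCA: the seller delivers export-cleared goods to the carrier; the buyer bears costs from that point.
Seller's account: goods 222525.15 + inland to port 524.16 + export clearance 410.45 = 223459.76
Buyer's account: origin terminal 889.31 + freight 8758.09 + insurance 484.10 + brokerage 415.62 + duty 8253.99 = 18801.11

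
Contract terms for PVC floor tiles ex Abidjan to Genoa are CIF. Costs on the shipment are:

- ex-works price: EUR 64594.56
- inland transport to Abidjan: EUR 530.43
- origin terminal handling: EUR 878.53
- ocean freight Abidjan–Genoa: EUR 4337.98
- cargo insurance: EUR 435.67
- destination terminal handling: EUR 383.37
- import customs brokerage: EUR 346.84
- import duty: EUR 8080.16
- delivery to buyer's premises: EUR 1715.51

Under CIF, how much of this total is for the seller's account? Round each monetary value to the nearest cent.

CIF: the seller pays costs through ocean freight and marine insurance to the destination port.
Seller's account: goods 64594.56 + inland to port 530.43 + origin terminal 878.53 + freight 4337.98 + insurance 435.67 = 70777.17
Buyer's account: destination terminal 383.37 + brokerage 346.84 + duty 8080.16 + delivery 1715.51 = 10525.88

Seller's account: EUR 70777.17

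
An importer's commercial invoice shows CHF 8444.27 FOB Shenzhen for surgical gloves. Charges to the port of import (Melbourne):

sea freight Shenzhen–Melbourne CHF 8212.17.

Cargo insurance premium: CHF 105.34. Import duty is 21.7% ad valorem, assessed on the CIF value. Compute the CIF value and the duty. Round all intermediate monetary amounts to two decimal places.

CIF = FOB price + freight + insurance
CIF = 8444.27 + 8212.17 + 105.34 = 16761.78
Import duty = 16761.78 × 21.7% = 3637.31

CIF value: CHF 16761.78; import duty: CHF 3637.31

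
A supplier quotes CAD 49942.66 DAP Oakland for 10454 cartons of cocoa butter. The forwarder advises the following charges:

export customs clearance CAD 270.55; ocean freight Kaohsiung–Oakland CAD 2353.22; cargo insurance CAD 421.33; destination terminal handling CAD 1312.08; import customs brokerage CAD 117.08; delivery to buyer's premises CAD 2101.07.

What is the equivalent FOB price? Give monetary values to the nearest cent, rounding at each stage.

FOB price: CAD 43754.96

Not relevant to the conversion: export clearance — on the seller under both DAP and FOB; already in the DAP price and stays in the FOB price. brokerage — on the buyer under both terms; not part of either seller's price.
From DAP to FOB, the seller no longer bears: freight, insurance, destination terminal, delivery.
FOB price = 49942.66 − 2353.22 − 421.33 − 1312.08 − 2101.07 = 43754.96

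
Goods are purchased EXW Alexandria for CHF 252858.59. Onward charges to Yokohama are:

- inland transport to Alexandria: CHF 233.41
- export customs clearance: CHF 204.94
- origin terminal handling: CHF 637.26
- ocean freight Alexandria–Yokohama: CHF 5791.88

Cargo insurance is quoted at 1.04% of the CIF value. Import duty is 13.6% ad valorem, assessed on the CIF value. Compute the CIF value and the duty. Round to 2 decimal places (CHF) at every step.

CIF value: CHF 262455.62; import duty: CHF 35693.96

Let C be the CIF value. C = EXW price + pre-shipment costs + freight + 1.04% × C
C − 1.04% × C = 252858.59 + 233.41 + 204.94 + 637.26 + 5791.88
0.9896 × C = 259726.08
C = 259726.08 / 0.9896 = 262455.62
Insurance premium = 1.04% × 262455.62 = 2729.54
Import duty = 262455.62 × 13.6% = 35693.96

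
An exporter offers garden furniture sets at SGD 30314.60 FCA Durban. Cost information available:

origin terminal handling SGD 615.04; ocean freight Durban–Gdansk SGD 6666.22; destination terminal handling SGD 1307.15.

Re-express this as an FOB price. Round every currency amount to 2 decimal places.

FOB price: SGD 30929.64

Not relevant to the conversion: freight, destination terminal — on the buyer under both terms; not part of either seller's price.
From FCA to FOB, the seller additionally bears: origin terminal.
FOB price = 30314.60 + 615.04 = 30929.64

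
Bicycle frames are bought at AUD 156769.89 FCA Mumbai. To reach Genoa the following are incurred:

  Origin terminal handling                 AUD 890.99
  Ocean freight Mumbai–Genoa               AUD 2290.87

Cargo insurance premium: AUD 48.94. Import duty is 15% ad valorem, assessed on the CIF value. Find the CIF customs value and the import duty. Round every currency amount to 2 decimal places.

CIF value: AUD 160000.69; import duty: AUD 24000.10

CIF = FCA price + pre-shipment costs + freight + insurance
CIF = 156769.89 + 890.99 + 2290.87 + 48.94 = 160000.69
Import duty = 160000.69 × 15% = 24000.10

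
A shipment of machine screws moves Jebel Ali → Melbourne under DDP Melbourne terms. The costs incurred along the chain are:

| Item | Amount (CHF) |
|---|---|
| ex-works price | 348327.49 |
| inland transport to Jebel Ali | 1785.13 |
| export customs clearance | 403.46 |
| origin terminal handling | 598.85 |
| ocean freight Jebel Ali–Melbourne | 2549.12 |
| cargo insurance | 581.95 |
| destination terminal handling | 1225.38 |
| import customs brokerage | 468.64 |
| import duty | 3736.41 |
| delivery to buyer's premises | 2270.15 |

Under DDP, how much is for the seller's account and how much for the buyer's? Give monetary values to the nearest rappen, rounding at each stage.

Seller: CHF 361946.58; buyer: CHF 0.00

DDP: the seller bears all costs including import duty.
Seller's account: goods 348327.49 + inland to port 1785.13 + export clearance 403.46 + origin terminal 598.85 + freight 2549.12 + insurance 581.95 + destination terminal 1225.38 + brokerage 468.64 + duty 3736.41 + delivery 2270.15 = 361946.58
Buyer's account: 0.00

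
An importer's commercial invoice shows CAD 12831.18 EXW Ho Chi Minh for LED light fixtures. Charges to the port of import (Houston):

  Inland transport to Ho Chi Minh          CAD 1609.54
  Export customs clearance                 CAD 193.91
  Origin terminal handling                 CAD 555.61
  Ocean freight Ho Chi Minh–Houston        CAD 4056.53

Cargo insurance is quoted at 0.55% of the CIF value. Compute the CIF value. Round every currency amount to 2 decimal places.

CIF value: CAD 19353.21

Let C be the CIF value. C = EXW price + pre-shipment costs + freight + 0.55% × C
C − 0.55% × C = 12831.18 + 1609.54 + 193.91 + 555.61 + 4056.53
0.9945 × C = 19246.77
C = 19246.77 / 0.9945 = 19353.21
Insurance premium = 0.55% × 19353.21 = 106.44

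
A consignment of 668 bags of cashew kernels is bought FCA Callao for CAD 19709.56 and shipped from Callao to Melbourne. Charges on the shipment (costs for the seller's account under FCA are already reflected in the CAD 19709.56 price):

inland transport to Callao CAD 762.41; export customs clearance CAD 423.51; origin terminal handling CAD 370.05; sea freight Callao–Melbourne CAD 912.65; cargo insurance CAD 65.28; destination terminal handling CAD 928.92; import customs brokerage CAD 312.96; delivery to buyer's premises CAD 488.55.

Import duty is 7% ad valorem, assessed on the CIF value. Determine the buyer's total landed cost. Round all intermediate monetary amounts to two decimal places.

FCA: the seller delivers export-cleared goods to the carrier; the buyer bears costs from that point.
Already in the invoice (seller's account under FCA): inland to port, export clearance — exclude.
CIF value = FCA price + origin terminal + freight + insurance = 19709.56 + 370.05 + 912.65 + 65.28 = 21057.54
Import duty = 21057.54 × 7% = 1474.03
Buyer bears: origin terminal 370.05 + freight 912.65 + insurance 65.28 + destination terminal 928.92 + brokerage 312.96 + delivery 488.55 + duty 1474.03 = 4552.44
Landed cost = invoice 19709.56 + 4552.44 = 24262.00

Total landed cost: CAD 24262.00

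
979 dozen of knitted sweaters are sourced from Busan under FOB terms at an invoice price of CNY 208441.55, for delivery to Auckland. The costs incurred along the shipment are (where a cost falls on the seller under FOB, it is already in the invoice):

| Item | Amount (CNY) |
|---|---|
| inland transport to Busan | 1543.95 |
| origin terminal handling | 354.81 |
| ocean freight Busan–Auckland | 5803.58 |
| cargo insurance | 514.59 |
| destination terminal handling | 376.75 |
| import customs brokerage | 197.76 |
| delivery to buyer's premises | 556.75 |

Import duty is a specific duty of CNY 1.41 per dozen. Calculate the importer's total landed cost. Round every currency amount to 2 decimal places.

Total landed cost: CNY 217271.37

FOB: the seller bears costs until goods are on board at the origin port; the buyer bears freight, insurance and all costs thereafter.
Already in the invoice (seller's account under FOB): inland to port, origin terminal — exclude.
CIF value = FOB price + freight + insurance = 208441.55 + 5803.58 + 514.59 = 214759.72
Import duty = 979 × 1.41 = 1380.39
Buyer bears: freight 5803.58 + insurance 514.59 + destination terminal 376.75 + brokerage 197.76 + delivery 556.75 + duty 1380.39 = 8829.82
Landed cost = invoice 208441.55 + 8829.82 = 217271.37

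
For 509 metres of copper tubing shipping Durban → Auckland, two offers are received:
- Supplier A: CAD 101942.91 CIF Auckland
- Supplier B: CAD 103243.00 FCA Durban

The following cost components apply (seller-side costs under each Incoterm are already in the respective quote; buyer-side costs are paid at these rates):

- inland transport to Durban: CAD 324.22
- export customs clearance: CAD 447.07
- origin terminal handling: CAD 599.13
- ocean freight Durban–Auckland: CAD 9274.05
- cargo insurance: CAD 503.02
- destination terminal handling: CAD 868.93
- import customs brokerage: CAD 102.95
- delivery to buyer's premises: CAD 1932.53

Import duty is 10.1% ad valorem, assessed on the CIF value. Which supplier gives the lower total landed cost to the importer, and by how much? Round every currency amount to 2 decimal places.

Supplier A is cheaper by CAD 12855.60

Supplier A (CIF):
The CIF price already equals the CIF value: 101942.91
Import duty = 101942.91 × 10.1% = 10296.23
Buyer bears (A): 868.93 + 102.95 + 1932.53 = 2904.41
Landed cost (A) = invoice 101942.91 + 2904.41 + duty 10296.23 = 115143.55
Supplier B (FCA):
CIF value = FCA price + origin terminal + freight + insurance = 103243.00 + 599.13 + 9274.05 + 503.02 = 113619.20
Import duty = 113619.20 × 10.1% = 11475.54
Buyer bears (B): 599.13 + 9274.05 + 503.02 + 868.93 + 102.95 + 1932.53 = 13280.61
Landed cost (B) = invoice 103243.00 + 13280.61 + duty 11475.54 = 127999.15
Difference = |115143.55 − 127999.15| = 12855.60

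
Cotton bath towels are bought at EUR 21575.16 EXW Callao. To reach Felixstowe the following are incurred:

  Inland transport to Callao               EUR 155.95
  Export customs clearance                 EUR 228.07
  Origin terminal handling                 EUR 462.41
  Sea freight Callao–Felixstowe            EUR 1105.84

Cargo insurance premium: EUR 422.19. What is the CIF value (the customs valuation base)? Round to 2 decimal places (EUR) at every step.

CIF value: EUR 23949.62

CIF = EXW price + pre-shipment costs + freight + insurance
CIF = 21575.16 + 155.95 + 228.07 + 462.41 + 1105.84 + 422.19 = 23949.62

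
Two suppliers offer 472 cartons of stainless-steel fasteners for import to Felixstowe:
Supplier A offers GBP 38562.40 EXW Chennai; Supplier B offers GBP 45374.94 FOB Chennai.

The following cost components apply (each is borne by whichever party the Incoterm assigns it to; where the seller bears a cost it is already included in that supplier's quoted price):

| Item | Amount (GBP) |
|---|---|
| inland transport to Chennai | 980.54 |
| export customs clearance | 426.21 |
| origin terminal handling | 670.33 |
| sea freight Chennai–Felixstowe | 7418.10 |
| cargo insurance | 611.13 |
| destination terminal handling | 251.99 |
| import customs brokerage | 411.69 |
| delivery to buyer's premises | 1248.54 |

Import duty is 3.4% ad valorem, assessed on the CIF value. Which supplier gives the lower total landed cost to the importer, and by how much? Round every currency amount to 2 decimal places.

Supplier A (EXW):
CIF value = EXW price + inland to port + export clearance + origin terminal + freight + insurance = 38562.40 + 980.54 + 426.21 + 670.33 + 7418.10 + 611.13 = 48668.71
Import duty = 48668.71 × 3.4% = 1654.74
Buyer bears (A): 980.54 + 426.21 + 670.33 + 7418.10 + 611.13 + 251.99 + 411.69 + 1248.54 = 12018.53
Landed cost (A) = invoice 38562.40 + 12018.53 + duty 1654.74 = 52235.67
Supplier B (FOB):
CIF value = FOB price + freight + insurance = 45374.94 + 7418.10 + 611.13 = 53404.17
Import duty = 53404.17 × 3.4% = 1815.74
Buyer bears (B): 7418.10 + 611.13 + 251.99 + 411.69 + 1248.54 = 9941.45
Landed cost (B) = invoice 45374.94 + 9941.45 + duty 1815.74 = 57132.13
Difference = |52235.67 − 57132.13| = 4896.46

Supplier A is cheaper by GBP 4896.46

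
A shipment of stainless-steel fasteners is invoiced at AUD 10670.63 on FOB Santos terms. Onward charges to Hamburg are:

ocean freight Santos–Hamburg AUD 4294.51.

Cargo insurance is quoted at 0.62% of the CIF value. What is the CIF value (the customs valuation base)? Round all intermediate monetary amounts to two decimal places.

CIF value: AUD 15058.50

Let C be the CIF value. C = FOB price + freight + 0.62% × C
C − 0.62% × C = 10670.63 + 4294.51
0.9938 × C = 14965.14
C = 14965.14 / 0.9938 = 15058.50
Insurance premium = 0.62% × 15058.50 = 93.36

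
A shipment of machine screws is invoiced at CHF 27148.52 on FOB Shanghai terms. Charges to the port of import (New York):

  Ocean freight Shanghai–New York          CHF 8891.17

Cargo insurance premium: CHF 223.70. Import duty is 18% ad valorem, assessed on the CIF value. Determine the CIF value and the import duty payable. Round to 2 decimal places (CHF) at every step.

CIF value: CHF 36263.39; import duty: CHF 6527.41

CIF = FOB price + freight + insurance
CIF = 27148.52 + 8891.17 + 223.70 = 36263.39
Import duty = 36263.39 × 18% = 6527.41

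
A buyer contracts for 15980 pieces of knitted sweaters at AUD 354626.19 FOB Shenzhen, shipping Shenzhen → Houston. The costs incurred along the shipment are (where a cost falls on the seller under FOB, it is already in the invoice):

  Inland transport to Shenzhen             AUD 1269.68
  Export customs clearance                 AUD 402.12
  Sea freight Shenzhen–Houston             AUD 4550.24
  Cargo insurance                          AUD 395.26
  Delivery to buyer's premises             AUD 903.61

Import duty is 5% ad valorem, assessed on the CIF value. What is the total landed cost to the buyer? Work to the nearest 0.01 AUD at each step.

FOB: the seller bears costs until goods are on board at the origin port; the buyer bears freight, insurance and all costs thereafter.
Already in the invoice (seller's account under FOB): inland to port, export clearance — exclude.
CIF value = FOB price + freight + insurance = 354626.19 + 4550.24 + 395.26 = 359571.69
Import duty = 359571.69 × 5% = 17978.58
Buyer bears: freight 4550.24 + insurance 395.26 + delivery 903.61 + duty 17978.58 = 23827.69
Landed cost = invoice 354626.19 + 23827.69 = 378453.88

Total landed cost: AUD 378453.88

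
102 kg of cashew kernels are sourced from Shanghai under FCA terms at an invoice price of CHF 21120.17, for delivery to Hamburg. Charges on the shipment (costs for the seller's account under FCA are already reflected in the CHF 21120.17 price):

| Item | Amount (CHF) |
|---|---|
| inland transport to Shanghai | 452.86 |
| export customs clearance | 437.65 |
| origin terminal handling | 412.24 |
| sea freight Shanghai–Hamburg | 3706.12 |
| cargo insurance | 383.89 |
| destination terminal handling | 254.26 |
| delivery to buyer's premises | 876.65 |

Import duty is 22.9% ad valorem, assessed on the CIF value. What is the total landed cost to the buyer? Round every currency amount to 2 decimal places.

FCA: the seller delivers export-cleared goods to the carrier; the buyer bears costs from that point.
Already in the invoice (seller's account under FCA): inland to port, export clearance — exclude.
CIF value = FCA price + origin terminal + freight + insurance = 21120.17 + 412.24 + 3706.12 + 383.89 = 25622.42
Import duty = 25622.42 × 22.9% = 5867.53
Buyer bears: origin terminal 412.24 + freight 3706.12 + insurance 383.89 + destination terminal 254.26 + delivery 876.65 + duty 5867.53 = 11500.69
Landed cost = invoice 21120.17 + 11500.69 = 32620.86

Total landed cost: CHF 32620.86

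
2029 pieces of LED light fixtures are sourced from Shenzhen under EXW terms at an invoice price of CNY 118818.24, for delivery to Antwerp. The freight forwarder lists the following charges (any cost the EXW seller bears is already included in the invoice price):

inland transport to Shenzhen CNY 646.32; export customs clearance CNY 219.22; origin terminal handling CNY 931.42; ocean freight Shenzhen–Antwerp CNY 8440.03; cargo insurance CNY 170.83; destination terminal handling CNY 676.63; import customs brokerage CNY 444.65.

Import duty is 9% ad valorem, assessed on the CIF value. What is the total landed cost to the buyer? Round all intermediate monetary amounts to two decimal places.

EXW: the seller makes goods available at their premises; the buyer bears all onward costs.
CIF value = EXW price + inland to port + export clearance + origin terminal + freight + insurance = 118818.24 + 646.32 + 219.22 + 931.42 + 8440.03 + 170.83 = 129226.06
Import duty = 129226.06 × 9% = 11630.35
Buyer bears: inland to port 646.32 + export clearance 219.22 + origin terminal 931.42 + freight 8440.03 + insurance 170.83 + destination terminal 676.63 + brokerage 444.65 + duty 11630.35 = 23159.45
Landed cost = invoice 118818.24 + 23159.45 = 141977.69

Total landed cost: CNY 141977.69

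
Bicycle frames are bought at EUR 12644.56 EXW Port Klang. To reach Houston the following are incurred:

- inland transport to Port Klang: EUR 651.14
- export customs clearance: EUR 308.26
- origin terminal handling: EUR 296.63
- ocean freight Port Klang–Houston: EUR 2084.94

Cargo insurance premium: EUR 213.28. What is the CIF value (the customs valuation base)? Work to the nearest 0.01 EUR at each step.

CIF = EXW price + pre-shipment costs + freight + insurance
CIF = 12644.56 + 651.14 + 308.26 + 296.63 + 2084.94 + 213.28 = 16198.81

CIF value: EUR 16198.81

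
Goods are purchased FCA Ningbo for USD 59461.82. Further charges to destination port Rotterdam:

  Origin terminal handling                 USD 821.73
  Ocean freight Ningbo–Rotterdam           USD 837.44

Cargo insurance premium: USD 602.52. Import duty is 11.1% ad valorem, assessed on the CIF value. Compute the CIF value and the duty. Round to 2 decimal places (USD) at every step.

CIF = FCA price + pre-shipment costs + freight + insurance
CIF = 59461.82 + 821.73 + 837.44 + 602.52 = 61723.51
Import duty = 61723.51 × 11.1% = 6851.31

CIF value: USD 61723.51; import duty: USD 6851.31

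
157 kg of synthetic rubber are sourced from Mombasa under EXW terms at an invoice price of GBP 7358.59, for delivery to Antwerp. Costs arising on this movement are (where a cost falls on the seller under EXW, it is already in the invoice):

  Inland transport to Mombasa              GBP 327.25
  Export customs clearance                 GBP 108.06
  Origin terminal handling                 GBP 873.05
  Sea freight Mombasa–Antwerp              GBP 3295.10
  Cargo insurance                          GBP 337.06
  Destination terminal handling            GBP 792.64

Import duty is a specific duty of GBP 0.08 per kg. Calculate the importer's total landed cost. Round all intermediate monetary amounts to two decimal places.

EXW: the seller makes goods available at their premises; the buyer bears all onward costs.
CIF value = EXW price + inland to port + export clearance + origin terminal + freight + insurance = 7358.59 + 327.25 + 108.06 + 873.05 + 3295.10 + 337.06 = 12299.11
Import duty = 157 × 0.08 = 12.56
Buyer bears: inland to port 327.25 + export clearance 108.06 + origin terminal 873.05 + freight 3295.10 + insurance 337.06 + destination terminal 792.64 + duty 12.56 = 5745.72
Landed cost = invoice 7358.59 + 5745.72 = 13104.31

Total landed cost: GBP 13104.31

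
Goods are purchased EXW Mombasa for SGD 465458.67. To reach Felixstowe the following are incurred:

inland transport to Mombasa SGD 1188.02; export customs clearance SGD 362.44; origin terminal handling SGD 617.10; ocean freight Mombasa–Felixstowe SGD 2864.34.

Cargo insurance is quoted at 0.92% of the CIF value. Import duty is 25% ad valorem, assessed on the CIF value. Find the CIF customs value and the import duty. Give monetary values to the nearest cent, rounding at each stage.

CIF value: SGD 474859.28; import duty: SGD 118714.82

Let C be the CIF value. C = EXW price + pre-shipment costs + freight + 0.92% × C
C − 0.92% × C = 465458.67 + 1188.02 + 362.44 + 617.10 + 2864.34
0.9908 × C = 470490.57
C = 470490.57 / 0.9908 = 474859.28
Insurance premium = 0.92% × 474859.28 = 4368.71
Import duty = 474859.28 × 25% = 118714.82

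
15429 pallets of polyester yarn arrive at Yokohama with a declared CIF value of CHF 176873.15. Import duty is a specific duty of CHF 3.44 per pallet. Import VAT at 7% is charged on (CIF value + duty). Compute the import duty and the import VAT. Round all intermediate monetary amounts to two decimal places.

Import duty: CHF 53075.76; import VAT: CHF 16096.42

Import duty = 15429 × 3.44 = 53075.76
VAT base = CIF + duty = 176873.15 + 53075.76 = 229948.91
Import VAT = 229948.91 × 7% = 16096.42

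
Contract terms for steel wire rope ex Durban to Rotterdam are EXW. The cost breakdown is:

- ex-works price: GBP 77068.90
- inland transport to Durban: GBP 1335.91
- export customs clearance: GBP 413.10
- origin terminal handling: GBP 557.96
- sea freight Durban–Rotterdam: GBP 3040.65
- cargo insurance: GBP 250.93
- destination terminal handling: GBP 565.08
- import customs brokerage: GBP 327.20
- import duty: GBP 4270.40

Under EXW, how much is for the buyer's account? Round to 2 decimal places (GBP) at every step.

Buyer's account: GBP 10761.23

EXW: the seller makes goods available at their premises; the buyer bears all onward costs.
Seller's account: goods 77068.90 = 77068.90
Buyer's account: inland to port 1335.91 + export clearance 413.10 + origin terminal 557.96 + freight 3040.65 + insurance 250.93 + destination terminal 565.08 + brokerage 327.20 + duty 4270.40 = 10761.23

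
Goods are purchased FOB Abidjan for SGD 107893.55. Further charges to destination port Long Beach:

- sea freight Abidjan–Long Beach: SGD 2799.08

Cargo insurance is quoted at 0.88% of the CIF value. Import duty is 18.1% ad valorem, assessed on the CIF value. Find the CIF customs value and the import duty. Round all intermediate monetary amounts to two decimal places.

CIF value: SGD 111675.37; import duty: SGD 20213.24

Let C be the CIF value. C = FOB price + freight + 0.88% × C
C − 0.88% × C = 107893.55 + 2799.08
0.9912 × C = 110692.63
C = 110692.63 / 0.9912 = 111675.37
Insurance premium = 0.88% × 111675.37 = 982.74
Import duty = 111675.37 × 18.1% = 20213.24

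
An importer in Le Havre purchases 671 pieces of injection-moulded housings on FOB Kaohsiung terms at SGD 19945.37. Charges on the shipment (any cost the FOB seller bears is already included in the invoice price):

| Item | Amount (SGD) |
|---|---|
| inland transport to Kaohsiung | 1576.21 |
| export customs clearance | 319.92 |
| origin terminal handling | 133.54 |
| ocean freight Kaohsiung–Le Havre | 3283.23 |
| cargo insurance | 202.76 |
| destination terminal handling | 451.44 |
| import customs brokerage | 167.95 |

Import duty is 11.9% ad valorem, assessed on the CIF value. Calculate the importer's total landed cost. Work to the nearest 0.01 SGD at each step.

Total landed cost: SGD 26839.08

FOB: the seller bears costs until goods are on board at the origin port; the buyer bears freight, insurance and all costs thereafter.
Already in the invoice (seller's account under FOB): inland to port, export clearance, origin terminal — exclude.
CIF value = FOB price + freight + insurance = 19945.37 + 3283.23 + 202.76 = 23431.36
Import duty = 23431.36 × 11.9% = 2788.33
Buyer bears: freight 3283.23 + insurance 202.76 + destination terminal 451.44 + brokerage 167.95 + duty 2788.33 = 6893.71
Landed cost = invoice 19945.37 + 6893.71 = 26839.08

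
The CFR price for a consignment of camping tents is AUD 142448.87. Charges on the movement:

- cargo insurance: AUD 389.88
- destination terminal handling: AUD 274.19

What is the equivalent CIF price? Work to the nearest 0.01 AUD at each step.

Not relevant to the conversion: destination terminal — on the buyer under both terms; not part of either seller's price.
From CFR to CIF, the seller additionally bears: insurance.
CIF price = 142448.87 + 389.88 = 142838.75

CIF price: AUD 142838.75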